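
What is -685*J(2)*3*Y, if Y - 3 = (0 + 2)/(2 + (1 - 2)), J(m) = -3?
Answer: 30825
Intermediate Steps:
Y = 5 (Y = 3 + (0 + 2)/(2 + (1 - 2)) = 3 + 2/(2 - 1) = 3 + 2/1 = 3 + 2*1 = 3 + 2 = 5)
-685*J(2)*3*Y = -685*(-3*3)*5 = -(-6165)*5 = -685*(-45) = 30825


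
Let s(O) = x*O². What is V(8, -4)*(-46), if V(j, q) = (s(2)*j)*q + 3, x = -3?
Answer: -17802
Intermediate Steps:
s(O) = -3*O²
V(j, q) = 3 - 12*j*q (V(j, q) = ((-3*2²)*j)*q + 3 = ((-3*4)*j)*q + 3 = (-12*j)*q + 3 = -12*j*q + 3 = 3 - 12*j*q)
V(8, -4)*(-46) = (3 - 12*8*(-4))*(-46) = (3 + 384)*(-46) = 387*(-46) = -17802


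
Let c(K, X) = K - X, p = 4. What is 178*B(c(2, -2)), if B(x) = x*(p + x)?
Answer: 5696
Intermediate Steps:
B(x) = x*(4 + x)
178*B(c(2, -2)) = 178*((2 - 1*(-2))*(4 + (2 - 1*(-2)))) = 178*((2 + 2)*(4 + (2 + 2))) = 178*(4*(4 + 4)) = 178*(4*8) = 178*32 = 5696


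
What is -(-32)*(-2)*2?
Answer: -128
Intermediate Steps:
-(-32)*(-2)*2 = -8*8*2 = -64*2 = -128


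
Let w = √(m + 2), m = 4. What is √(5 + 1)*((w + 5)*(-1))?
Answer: -6 - 5*√6 ≈ -18.247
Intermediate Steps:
w = √6 (w = √(4 + 2) = √6 ≈ 2.4495)
√(5 + 1)*((w + 5)*(-1)) = √(5 + 1)*((√6 + 5)*(-1)) = √6*((5 + √6)*(-1)) = √6*(-5 - √6)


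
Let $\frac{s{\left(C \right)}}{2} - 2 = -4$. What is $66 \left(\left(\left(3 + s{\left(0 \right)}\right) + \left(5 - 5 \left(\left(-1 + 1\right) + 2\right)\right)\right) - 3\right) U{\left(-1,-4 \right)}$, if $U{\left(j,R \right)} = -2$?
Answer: $1188$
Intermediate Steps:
$s{\left(C \right)} = -4$ ($s{\left(C \right)} = 4 + 2 \left(-4\right) = 4 - 8 = -4$)
$66 \left(\left(\left(3 + s{\left(0 \right)}\right) + \left(5 - 5 \left(\left(-1 + 1\right) + 2\right)\right)\right) - 3\right) U{\left(-1,-4 \right)} = 66 \left(\left(\left(3 - 4\right) + \left(5 - 5 \left(\left(-1 + 1\right) + 2\right)\right)\right) - 3\right) \left(-2\right) = 66 \left(\left(-1 + \left(5 - 5 \left(0 + 2\right)\right)\right) - 3\right) \left(-2\right) = 66 \left(\left(-1 + \left(5 - 10\right)\right) - 3\right) \left(-2\right) = 66 \left(\left(-1 - 5\right) - 3\right) \left(-2\right) = 66 \left(-6 - 3\right) \left(-2\right) = 66 \left(\left(-9\right) \left(-2\right)\right) = 66 \cdot 18 = 1188$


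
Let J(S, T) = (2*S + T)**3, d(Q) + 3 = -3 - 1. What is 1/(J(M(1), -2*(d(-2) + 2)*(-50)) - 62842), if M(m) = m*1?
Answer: -1/123568834 ≈ -8.0927e-9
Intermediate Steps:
d(Q) = -7 (d(Q) = -3 + (-3 - 1) = -3 - 4 = -7)
M(m) = m
J(S, T) = (T + 2*S)**3
1/(J(M(1), -2*(d(-2) + 2)*(-50)) - 62842) = 1/((-2*(-7 + 2)*(-50) + 2*1)**3 - 62842) = 1/((-2*(-5)*(-50) + 2)**3 - 62842) = 1/((10*(-50) + 2)**3 - 62842) = 1/((-500 + 2)**3 - 62842) = 1/((-498)**3 - 62842) = 1/(-123505992 - 62842) = 1/(-123568834) = -1/123568834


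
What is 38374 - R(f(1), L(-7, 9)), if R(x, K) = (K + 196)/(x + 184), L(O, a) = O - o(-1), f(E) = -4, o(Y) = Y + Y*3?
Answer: 6907127/180 ≈ 38373.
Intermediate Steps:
o(Y) = 4*Y (o(Y) = Y + 3*Y = 4*Y)
L(O, a) = 4 + O (L(O, a) = O - 4*(-1) = O - 1*(-4) = O + 4 = 4 + O)
R(x, K) = (196 + K)/(184 + x)
38374 - R(f(1), L(-7, 9)) = 38374 - (196 + (4 - 7))/(184 - 4) = 38374 - (196 - 3)/180 = 38374 - 193/180 = 6907127/180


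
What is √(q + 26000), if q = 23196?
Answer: 14*√251 ≈ 221.80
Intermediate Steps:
√(q + 26000) = √(23196 + 26000) = √49196 = 14*√251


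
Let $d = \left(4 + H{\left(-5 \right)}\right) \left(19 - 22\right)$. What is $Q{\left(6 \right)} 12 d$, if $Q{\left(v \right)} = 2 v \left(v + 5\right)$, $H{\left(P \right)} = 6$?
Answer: $-47520$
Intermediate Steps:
$Q{\left(v \right)} = 2 v \left(5 + v\right)$
$d = -30$ ($d = \left(4 + 6\right) \left(19 - 22\right) = 10 \left(-3\right) = -30$)
$Q{\left(6 \right)} 12 d = 2 \cdot 6 \left(5 + 6\right) 12 \left(-30\right) = 2 \cdot 6 \cdot 11 \cdot 12 \left(-30\right) = 132 \cdot 12 \left(-30\right) = 1584 \left(-30\right) = -47520$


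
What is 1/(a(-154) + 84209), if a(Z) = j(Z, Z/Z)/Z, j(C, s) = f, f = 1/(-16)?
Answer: 2464/207490977 ≈ 1.1875e-5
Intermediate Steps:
f = -1/16 ≈ -0.062500
j(C, s) = -1/16
a(Z) = -1/(16*Z)
1/(a(-154) + 84209) = 1/(-1/16/(-154) + 84209) = 1/(-1/16*(-1/154) + 84209) = 1/(1/2464 + 84209) = 1/(207490977/2464) = 2464/207490977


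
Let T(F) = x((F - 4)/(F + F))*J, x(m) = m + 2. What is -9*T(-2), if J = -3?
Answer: 189/2 ≈ 94.500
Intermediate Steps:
x(m) = 2 + m
T(F) = -6 - 3*(-4 + F)/(2*F) (T(F) = (2 + (F - 4)/(F + F))*(-3) = (2 + (-4 + F)/((2*F)))*(-3) = (2 + (-4 + F)*(1/(2*F)))*(-3) = (2 + (-4 + F)/(2*F))*(-3) = -6 - 3*(-4 + F)/(2*F))
-9*T(-2) = -9*(-15/2 + 6/(-2)) = -9*(-15/2 + 6*(-1/2)) = -9*(-15/2 - 3) = -9*(-21/2) = 189/2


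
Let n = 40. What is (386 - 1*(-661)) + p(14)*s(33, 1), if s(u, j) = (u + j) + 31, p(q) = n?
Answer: 3647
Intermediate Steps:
p(q) = 40
s(u, j) = 31 + j + u (s(u, j) = (j + u) + 31 = 31 + j + u)
(386 - 1*(-661)) + p(14)*s(33, 1) = (386 - 1*(-661)) + 40*(31 + 1 + 33) = (386 + 661) + 40*65 = 1047 + 2600 = 3647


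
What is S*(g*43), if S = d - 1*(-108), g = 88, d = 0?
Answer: 408672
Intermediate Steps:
S = 108 (S = 0 - 1*(-108) = 0 + 108 = 108)
S*(g*43) = 108*(88*43) = 108*3784 = 408672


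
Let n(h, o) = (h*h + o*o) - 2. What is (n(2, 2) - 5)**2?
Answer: 1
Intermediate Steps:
n(h, o) = -2 + h**2 + o**2 (n(h, o) = (h**2 + o**2) - 2 = -2 + h**2 + o**2)
(n(2, 2) - 5)**2 = ((-2 + 2**2 + 2**2) - 5)**2 = ((-2 + 4 + 4) - 5)**2 = (6 - 5)**2 = 1**2 = 1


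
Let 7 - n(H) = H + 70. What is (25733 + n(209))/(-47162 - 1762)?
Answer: -943/1812 ≈ -0.52042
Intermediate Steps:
n(H) = -63 - H (n(H) = 7 - (H + 70) = 7 - (70 + H) = 7 + (-70 - H) = -63 - H)
(25733 + n(209))/(-47162 - 1762) = (25733 + (-63 - 1*209))/(-47162 - 1762) = (25733 + (-63 - 209))/(-48924) = (25733 - 272)*(-1/48924) = 25461*(-1/48924) = -943/1812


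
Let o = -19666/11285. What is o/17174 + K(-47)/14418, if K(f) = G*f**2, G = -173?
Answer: -37032796436509/1397166125310 ≈ -26.506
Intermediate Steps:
o = -19666/11285 (o = -19666*1/11285 = -19666/11285 ≈ -1.7427)
K(f) = -173*f**2
o/17174 + K(-47)/14418 = -19666/11285/17174 - 173*(-47)**2/14418 = -19666/11285*1/17174 - 173*2209*(1/14418) = -9833/96904295 - 382157*1/14418 = -9833/96904295 - 382157/14418 = -37032796436509/1397166125310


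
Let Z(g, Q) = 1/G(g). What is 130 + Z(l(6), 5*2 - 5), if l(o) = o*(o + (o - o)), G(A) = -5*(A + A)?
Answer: 46799/360 ≈ 130.00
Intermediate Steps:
G(A) = -10*A
l(o) = o² (l(o) = o*(o + 0) = o*o = o²)
Z(g, Q) = -1/(10*g) (Z(g, Q) = 1/(-10*g) = -1/(10*g))
130 + Z(l(6), 5*2 - 5) = 130 - 1/(10*(6²)) = 130 - ⅒/36 = 130 - ⅒*1/36 = 130 - 1/360 = 46799/360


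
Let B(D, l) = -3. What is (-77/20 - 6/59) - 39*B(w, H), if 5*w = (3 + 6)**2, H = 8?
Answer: 133397/1180 ≈ 113.05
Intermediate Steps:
w = 81/5 (w = (3 + 6)**2/5 = (1/5)*9**2 = (1/5)*81 = 81/5 ≈ 16.200)
(-77/20 - 6/59) - 39*B(w, H) = (-77/20 - 6/59) - 39*(-3) = (-77*1/20 - 6*1/59) + 117 = (-77/20 - 6/59) + 117 = -4663/1180 + 117 = 133397/1180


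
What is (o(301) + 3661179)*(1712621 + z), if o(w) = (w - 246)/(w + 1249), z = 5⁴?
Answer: 31362501689133/5 ≈ 6.2725e+12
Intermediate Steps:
z = 625
o(w) = (-246 + w)/(1249 + w)
(o(301) + 3661179)*(1712621 + z) = ((-246 + 301)/(1249 + 301) + 3661179)*(1712621 + 625) = (55/1550 + 3661179)*1713246 = ((1/1550)*55 + 3661179)*1713246 = (11/310 + 3661179)*1713246 = (1134965501/310)*1713246 = 31362501689133/5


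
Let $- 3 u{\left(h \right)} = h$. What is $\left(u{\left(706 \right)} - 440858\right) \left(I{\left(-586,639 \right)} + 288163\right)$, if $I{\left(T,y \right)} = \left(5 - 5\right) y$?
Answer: $- \frac{381320334640}{3} \approx -1.2711 \cdot 10^{11}$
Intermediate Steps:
$I{\left(T,y \right)} = 0$ ($I{\left(T,y \right)} = 0 y = 0$)
$u{\left(h \right)} = - \frac{h}{3}$
$\left(u{\left(706 \right)} - 440858\right) \left(I{\left(-586,639 \right)} + 288163\right) = \left(\left(- \frac{1}{3}\right) 706 - 440858\right) \left(0 + 288163\right) = \left(- \frac{706}{3} - 440858\right) 288163 = \left(- \frac{1323280}{3}\right) 288163 = - \frac{381320334640}{3}$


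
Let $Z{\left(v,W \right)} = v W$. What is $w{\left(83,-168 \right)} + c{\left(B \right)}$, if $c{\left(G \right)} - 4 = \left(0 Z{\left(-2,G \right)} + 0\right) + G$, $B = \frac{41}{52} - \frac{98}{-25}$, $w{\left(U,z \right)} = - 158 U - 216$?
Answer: $- \frac{17317679}{1300} \approx -13321.0$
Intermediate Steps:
$w{\left(U,z \right)} = -216 - 158 U$
$Z{\left(v,W \right)} = W v$
$B = \frac{6121}{1300}$ ($B = 41 \cdot \frac{1}{52} - - \frac{98}{25} = \frac{41}{52} + \frac{98}{25} = \frac{6121}{1300} \approx 4.7085$)
$c{\left(G \right)} = 4 + G$ ($c{\left(G \right)} = 4 + \left(\left(0 G \left(-2\right) + 0\right) + G\right) = 4 + \left(\left(0 \left(- 2 G\right) + 0\right) + G\right) = 4 + \left(\left(0 + 0\right) + G\right) = 4 + \left(0 + G\right) = 4 + G$)
$w{\left(83,-168 \right)} + c{\left(B \right)} = \left(-216 - 13114\right) + \left(4 + \frac{6121}{1300}\right) = \left(-216 - 13114\right) + \frac{11321}{1300} = -13330 + \frac{11321}{1300} = - \frac{17317679}{1300}$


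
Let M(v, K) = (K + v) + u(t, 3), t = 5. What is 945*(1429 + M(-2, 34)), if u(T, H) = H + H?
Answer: 1386315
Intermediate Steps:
u(T, H) = 2*H
M(v, K) = 6 + K + v (M(v, K) = (K + v) + 2*3 = (K + v) + 6 = 6 + K + v)
945*(1429 + M(-2, 34)) = 945*(1429 + (6 + 34 - 2)) = 945*(1429 + 38) = 945*1467 = 1386315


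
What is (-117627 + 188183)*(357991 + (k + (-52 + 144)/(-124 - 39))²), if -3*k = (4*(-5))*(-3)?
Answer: 671883535333348/26569 ≈ 2.5288e+10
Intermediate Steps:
k = -20 (k = -4*(-5)*(-3)/3 = -(-20)*(-3)/3 = -⅓*60 = -20)
(-117627 + 188183)*(357991 + (k + (-52 + 144)/(-124 - 39))²) = (-117627 + 188183)*(357991 + (-20 + (-52 + 144)/(-124 - 39))²) = 70556*(357991 + (-20 + 92/(-163))²) = 70556*(357991 + (-20 + 92*(-1/163))²) = 70556*(357991 + (-20 - 92/163)²) = 70556*(357991 + (-3352/163)²) = 70556*(357991 + 11235904/26569) = 70556*(9522698783/26569) = 671883535333348/26569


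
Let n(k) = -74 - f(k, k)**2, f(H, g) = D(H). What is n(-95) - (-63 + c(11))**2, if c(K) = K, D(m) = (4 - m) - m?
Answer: -40414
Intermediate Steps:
D(m) = 4 - 2*m
f(H, g) = 4 - 2*H
n(k) = -74 - (4 - 2*k)**2
n(-95) - (-63 + c(11))**2 = (-90 - 4*(-95)**2 + 16*(-95)) - (-63 + 11)**2 = (-90 - 4*9025 - 1520) - 1*(-52)**2 = (-90 - 36100 - 1520) - 1*2704 = -37710 - 2704 = -40414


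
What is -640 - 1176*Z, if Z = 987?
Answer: -1161352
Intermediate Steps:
-640 - 1176*Z = -640 - 1176*987 = -640 - 1160712 = -1161352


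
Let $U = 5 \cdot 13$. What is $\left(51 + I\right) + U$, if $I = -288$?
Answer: $-172$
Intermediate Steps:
$U = 65$
$\left(51 + I\right) + U = \left(51 - 288\right) + 65 = -237 + 65 = -172$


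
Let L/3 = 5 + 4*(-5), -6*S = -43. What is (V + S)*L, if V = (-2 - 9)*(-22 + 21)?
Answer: -1635/2 ≈ -817.50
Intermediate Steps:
V = 11 (V = -11*(-1) = 11)
S = 43/6 (S = -1/6*(-43) = 43/6 ≈ 7.1667)
L = -45 (L = 3*(5 + 4*(-5)) = 3*(5 - 20) = 3*(-15) = -45)
(V + S)*L = (11 + 43/6)*(-45) = (109/6)*(-45) = -1635/2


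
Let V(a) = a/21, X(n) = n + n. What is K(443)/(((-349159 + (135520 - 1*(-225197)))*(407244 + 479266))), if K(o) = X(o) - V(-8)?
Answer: 9307/107585967090 ≈ 8.6508e-8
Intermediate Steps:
X(n) = 2*n
V(a) = a/21 (V(a) = a*(1/21) = a/21)
K(o) = 8/21 + 2*o (K(o) = 2*o - (-8)/21 = 2*o - 1*(-8/21) = 2*o + 8/21 = 8/21 + 2*o)
K(443)/(((-349159 + (135520 - 1*(-225197)))*(407244 + 479266))) = (8/21 + 2*443)/(((-349159 + (135520 - 1*(-225197)))*(407244 + 479266))) = (8/21 + 886)/(((-349159 + (135520 + 225197))*886510)) = 18614/(21*(((-349159 + 360717)*886510))) = 18614/(21*((11558*886510))) = (18614/21)/10246282580 = (18614/21)*(1/10246282580) = 9307/107585967090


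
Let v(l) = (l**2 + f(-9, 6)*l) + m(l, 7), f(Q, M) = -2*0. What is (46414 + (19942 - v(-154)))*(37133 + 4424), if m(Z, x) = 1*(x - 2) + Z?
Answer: 1778182473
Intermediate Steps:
f(Q, M) = 0
m(Z, x) = -2 + Z + x (m(Z, x) = 1*(-2 + x) + Z = (-2 + x) + Z = -2 + Z + x)
v(l) = 5 + l + l**2 (v(l) = (l**2 + 0*l) + (-2 + l + 7) = (l**2 + 0) + (5 + l) = l**2 + (5 + l) = 5 + l + l**2)
(46414 + (19942 - v(-154)))*(37133 + 4424) = (46414 + (19942 - (5 - 154 + (-154)**2)))*(37133 + 4424) = (46414 + (19942 - (5 - 154 + 23716)))*41557 = (46414 + (19942 - 1*23567))*41557 = (46414 + (19942 - 23567))*41557 = (46414 - 3625)*41557 = 42789*41557 = 1778182473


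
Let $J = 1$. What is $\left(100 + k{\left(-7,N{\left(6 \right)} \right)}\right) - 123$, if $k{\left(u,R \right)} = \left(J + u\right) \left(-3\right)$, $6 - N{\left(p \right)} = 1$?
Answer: $-5$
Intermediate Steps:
$N{\left(p \right)} = 5$ ($N{\left(p \right)} = 6 - 1 = 5$)
$k{\left(u,R \right)} = -3 - 3 u$ ($k{\left(u,R \right)} = \left(1 + u\right) \left(-3\right) = -3 - 3 u$)
$\left(100 + k{\left(-7,N{\left(6 \right)} \right)}\right) - 123 = \left(100 - -18\right) - 123 = \left(100 + \left(-3 + 21\right)\right) - 123 = \left(100 + 18\right) - 123 = 118 - 123 = -5$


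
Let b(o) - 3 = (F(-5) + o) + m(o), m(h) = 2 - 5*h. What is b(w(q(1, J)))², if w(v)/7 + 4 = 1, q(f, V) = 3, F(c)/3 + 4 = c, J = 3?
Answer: 3844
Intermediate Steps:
F(c) = -12 + 3*c
w(v) = -21 (w(v) = -28 + 7*1 = -28 + 7 = -21)
b(o) = -22 - 4*o (b(o) = 3 + (((-12 + 3*(-5)) + o) + (2 - 5*o)) = 3 + (((-12 - 15) + o) + (2 - 5*o)) = 3 + ((-27 + o) + (2 - 5*o)) = 3 + (-25 - 4*o) = -22 - 4*o)
b(w(q(1, J)))² = (-22 - 4*(-21))² = (-22 + 84)² = 62² = 3844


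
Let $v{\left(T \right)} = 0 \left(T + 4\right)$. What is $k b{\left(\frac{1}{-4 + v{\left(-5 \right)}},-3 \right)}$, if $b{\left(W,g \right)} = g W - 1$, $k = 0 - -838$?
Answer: $- \frac{419}{2} \approx -209.5$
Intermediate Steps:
$v{\left(T \right)} = 0$ ($v{\left(T \right)} = 0 \left(4 + T\right) = 0$)
$k = 838$ ($k = 0 + 838 = 838$)
$b{\left(W,g \right)} = -1 + W g$ ($b{\left(W,g \right)} = W g - 1 = -1 + W g$)
$k b{\left(\frac{1}{-4 + v{\left(-5 \right)}},-3 \right)} = 838 \left(-1 + \frac{1}{-4 + 0} \left(-3\right)\right) = 838 \left(-1 + \frac{1}{-4} \left(-3\right)\right) = 838 \left(-1 - - \frac{3}{4}\right) = 838 \left(-1 + \frac{3}{4}\right) = 838 \left(- \frac{1}{4}\right) = - \frac{419}{2}$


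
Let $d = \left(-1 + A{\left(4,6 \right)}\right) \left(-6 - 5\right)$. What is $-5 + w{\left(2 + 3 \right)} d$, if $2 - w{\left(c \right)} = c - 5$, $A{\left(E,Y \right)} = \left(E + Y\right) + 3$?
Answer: $-269$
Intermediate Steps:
$A{\left(E,Y \right)} = 3 + E + Y$
$w{\left(c \right)} = 7 - c$ ($w{\left(c \right)} = 2 - \left(c - 5\right) = 2 - \left(-5 + c\right) = 7 - c$)
$d = -132$ ($d = \left(-1 + \left(3 + 4 + 6\right)\right) \left(-6 - 5\right) = \left(-1 + 13\right) \left(-11\right) = 12 \left(-11\right) = -132$)
$-5 + w{\left(2 + 3 \right)} d = -5 + \left(7 - \left(2 + 3\right)\right) \left(-132\right) = -5 + \left(7 - 5\right) \left(-132\right) = -5 + 2 \left(-132\right) = -5 - 264 = -269$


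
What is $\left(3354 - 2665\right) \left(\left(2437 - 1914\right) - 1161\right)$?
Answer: $-439582$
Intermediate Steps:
$\left(3354 - 2665\right) \left(\left(2437 - 1914\right) - 1161\right) = 689 \left(523 - 1161\right) = 689 \left(-638\right) = -439582$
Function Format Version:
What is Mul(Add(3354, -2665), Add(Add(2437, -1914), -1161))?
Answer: -439582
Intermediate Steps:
Mul(Add(3354, -2665), Add(Add(2437, -1914), -1161)) = Mul(689, Add(523, -1161)) = Mul(689, -638) = -439582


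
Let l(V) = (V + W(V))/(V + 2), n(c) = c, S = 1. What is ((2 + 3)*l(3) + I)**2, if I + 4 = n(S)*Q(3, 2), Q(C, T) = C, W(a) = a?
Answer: 25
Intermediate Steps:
l(V) = 2*V/(2 + V) (l(V) = (V + V)/(V + 2) = (2*V)/(2 + V) = 2*V/(2 + V))
I = -1 (I = -4 + 1*3 = -4 + 3 = -1)
((2 + 3)*l(3) + I)**2 = ((2 + 3)*(2*3/(2 + 3)) - 1)**2 = (5*(2*3/5) - 1)**2 = (5*(2*3*(1/5)) - 1)**2 = (5*(6/5) - 1)**2 = (6 - 1)**2 = 5**2 = 25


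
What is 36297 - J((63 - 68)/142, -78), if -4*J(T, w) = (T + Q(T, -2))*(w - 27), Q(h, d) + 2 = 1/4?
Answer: 41286627/1136 ≈ 36344.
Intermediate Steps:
Q(h, d) = -7/4 (Q(h, d) = -2 + 1/4 = -2 + ¼ = -7/4)
J(T, w) = -(-27 + w)*(-7/4 + T)/4 (J(T, w) = -(T - 7/4)*(w - 27)/4 = -(-7/4 + T)*(-27 + w)/4 = -(-27 + w)*(-7/4 + T)/4)
36297 - J((63 - 68)/142, -78) = 36297 - (-189/16 + (7/16)*(-78) + 27*((63 - 68)/142)/4 - ¼*(63 - 68)/142*(-78)) = 36297 - (-189/16 - 273/8 + 27*(-5*1/142)/4 - ¼*(-5*1/142)*(-78)) = 36297 - (-189/16 - 273/8 + (27/4)*(-5/142) - ¼*(-5/142)*(-78)) = 36297 - (-189/16 - 273/8 - 135/568 - 195/284) = 36297 - 1*(-53235/1136) = 36297 + 53235/1136 = 41286627/1136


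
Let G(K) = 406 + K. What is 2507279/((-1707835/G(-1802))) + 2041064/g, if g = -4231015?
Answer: 2961149988137964/1445175100505 ≈ 2049.0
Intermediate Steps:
2507279/((-1707835/G(-1802))) + 2041064/g = 2507279/((-1707835/(406 - 1802))) + 2041064/(-4231015) = 2507279/((-1707835/(-1396))) + 2041064*(-1/4231015) = 2507279/((-1707835*(-1/1396))) - 2041064/4231015 = 2507279/(1707835/1396) - 2041064/4231015 = 2507279*(1396/1707835) - 2041064/4231015 = 3500161484/1707835 - 2041064/4231015 = 2961149988137964/1445175100505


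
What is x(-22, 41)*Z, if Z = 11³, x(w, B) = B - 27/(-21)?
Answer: 393976/7 ≈ 56282.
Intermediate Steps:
x(w, B) = 9/7 + B (x(w, B) = B - 27*(-1/21) = B + 9/7 = 9/7 + B)
Z = 1331
x(-22, 41)*Z = (9/7 + 41)*1331 = (296/7)*1331 = 393976/7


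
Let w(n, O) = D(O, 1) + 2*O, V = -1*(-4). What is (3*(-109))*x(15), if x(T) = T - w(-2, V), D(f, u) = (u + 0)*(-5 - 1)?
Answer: -4251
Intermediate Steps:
D(f, u) = -6*u (D(f, u) = u*(-6) = -6*u)
V = 4
w(n, O) = -6 + 2*O (w(n, O) = -6*1 + 2*O = -6 + 2*O)
x(T) = -2 + T (x(T) = T - (-6 + 2*4) = T - (-6 + 8) = T - 1*2 = T - 2 = -2 + T)
(3*(-109))*x(15) = (3*(-109))*(-2 + 15) = -327*13 = -4251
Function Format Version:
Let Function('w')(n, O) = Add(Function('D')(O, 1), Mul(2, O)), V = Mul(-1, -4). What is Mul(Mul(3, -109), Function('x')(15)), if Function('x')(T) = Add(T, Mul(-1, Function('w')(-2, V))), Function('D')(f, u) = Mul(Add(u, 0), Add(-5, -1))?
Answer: -4251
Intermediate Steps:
Function('D')(f, u) = Mul(-6, u) (Function('D')(f, u) = Mul(u, -6) = Mul(-6, u))
V = 4
Function('w')(n, O) = Add(-6, Mul(2, O)) (Function('w')(n, O) = Add(Mul(-6, 1), Mul(2, O)) = Add(-6, Mul(2, O)))
Function('x')(T) = Add(-2, T) (Function('x')(T) = Add(T, Mul(-1, Add(-6, Mul(2, 4)))) = Add(T, Mul(-1, Add(-6, 8))) = Add(T, Mul(-1, 2)) = Add(T, -2) = Add(-2, T))
Mul(Mul(3, -109), Function('x')(15)) = Mul(Mul(3, -109), Add(-2, 15)) = Mul(-327, 13) = -4251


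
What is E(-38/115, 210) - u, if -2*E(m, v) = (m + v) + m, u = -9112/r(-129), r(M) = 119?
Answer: -22619/805 ≈ -28.098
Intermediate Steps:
u = -536/7 (u = -9112/119 = -9112*1/119 = -536/7 ≈ -76.571)
E(m, v) = -m - v/2 (E(m, v) = -((m + v) + m)/2 = -(v + 2*m)/2 = -m - v/2)
E(-38/115, 210) - u = (-(-38)/115 - 1/2*210) - 1*(-536/7) = (-(-38)/115 - 105) + 536/7 = (-1*(-38/115) - 105) + 536/7 = (38/115 - 105) + 536/7 = -12037/115 + 536/7 = -22619/805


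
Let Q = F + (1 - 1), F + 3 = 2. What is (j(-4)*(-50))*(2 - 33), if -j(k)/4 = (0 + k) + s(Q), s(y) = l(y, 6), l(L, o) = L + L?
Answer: 37200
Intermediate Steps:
F = -1 (F = -3 + 2 = -1)
l(L, o) = 2*L
Q = -1 (Q = -1 + (1 - 1) = -1 + 0 = -1)
s(y) = 2*y
j(k) = 8 - 4*k (j(k) = -4*((0 + k) + 2*(-1)) = -4*(k - 2) = -4*(-2 + k) = 8 - 4*k)
(j(-4)*(-50))*(2 - 33) = ((8 - 4*(-4))*(-50))*(2 - 33) = ((8 + 16)*(-50))*(-31) = (24*(-50))*(-31) = -1200*(-31) = 37200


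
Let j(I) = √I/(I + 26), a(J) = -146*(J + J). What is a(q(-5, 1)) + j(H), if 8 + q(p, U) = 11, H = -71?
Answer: -876 - I*√71/45 ≈ -876.0 - 0.18725*I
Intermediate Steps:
q(p, U) = 3 (q(p, U) = -8 + 11 = 3)
a(J) = -292*J
j(I) = √I/(26 + I)
a(q(-5, 1)) + j(H) = -292*3 + √(-71)/(26 - 71) = -876 + (I*√71)/(-45) = -876 + (I*√71)*(-1/45) = -876 - I*√71/45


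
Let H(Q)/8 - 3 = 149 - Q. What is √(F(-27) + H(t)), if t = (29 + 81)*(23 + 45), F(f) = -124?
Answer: 2*I*√14687 ≈ 242.38*I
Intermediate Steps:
t = 7480 (t = 110*68 = 7480)
H(Q) = 1216 - 8*Q (H(Q) = 24 + 8*(149 - Q) = 24 + (1192 - 8*Q) = 1216 - 8*Q)
√(F(-27) + H(t)) = √(-124 + (1216 - 8*7480)) = √(-124 + (1216 - 59840)) = √(-124 - 58624) = √(-58748) = 2*I*√14687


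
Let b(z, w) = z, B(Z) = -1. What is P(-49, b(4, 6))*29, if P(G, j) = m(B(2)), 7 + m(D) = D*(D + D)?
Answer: -145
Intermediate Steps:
m(D) = -7 + 2*D**2 (m(D) = -7 + D*(D + D) = -7 + D*(2*D) = -7 + 2*D**2)
P(G, j) = -5 (P(G, j) = -7 + 2*(-1)**2 = -7 + 2*1 = -7 + 2 = -5)
P(-49, b(4, 6))*29 = -5*29 = -145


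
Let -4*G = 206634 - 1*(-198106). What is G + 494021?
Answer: 392836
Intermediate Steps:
G = -101185 (G = -(206634 - 1*(-198106))/4 = -(206634 + 198106)/4 = -¼*404740 = -101185)
G + 494021 = -101185 + 494021 = 392836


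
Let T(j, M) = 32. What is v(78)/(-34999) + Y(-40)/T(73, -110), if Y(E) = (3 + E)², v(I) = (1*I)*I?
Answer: 47718943/1119968 ≈ 42.607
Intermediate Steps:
v(I) = I² (v(I) = I*I = I²)
v(78)/(-34999) + Y(-40)/T(73, -110) = 78²/(-34999) + (3 - 40)²/32 = 6084*(-1/34999) + (-37)²*(1/32) = -6084/34999 + 1369*(1/32) = -6084/34999 + 1369/32 = 47718943/1119968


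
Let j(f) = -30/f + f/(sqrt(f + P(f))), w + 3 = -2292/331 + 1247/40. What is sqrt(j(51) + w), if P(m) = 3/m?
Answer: sqrt(12322868487482070 + 70083169728600*sqrt(3689))/24421180 ≈ 5.2725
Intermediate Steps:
w = 281357/13240 (w = -3 + (-2292/331 + 1247/40) = -3 + 321077/13240 = 281357/13240 ≈ 21.251)
j(f) = -30/f + f/sqrt(f + 3/f) (j(f) = -30/f + f/(sqrt(f + 3/f)) = -30/f + f/sqrt(f + 3/f))
sqrt(j(51) + w) = sqrt((-30/51 + 51/sqrt(51 + 3/51)) + 281357/13240) = sqrt((-30*1/51 + 51/sqrt(51 + 3*(1/51))) + 281357/13240) = sqrt((-10/17 + 51/sqrt(51 + 1/17)) + 281357/13240) = sqrt((-10/17 + 51/sqrt(868/17)) + 281357/13240) = sqrt((-10/17 + 51*(sqrt(3689)/434)) + 281357/13240) = sqrt((-10/17 + 51*sqrt(3689)/434) + 281357/13240) = sqrt(4650669/225080 + 51*sqrt(3689)/434)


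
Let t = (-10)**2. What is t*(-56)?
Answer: -5600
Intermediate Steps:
t = 100
t*(-56) = 100*(-56) = -5600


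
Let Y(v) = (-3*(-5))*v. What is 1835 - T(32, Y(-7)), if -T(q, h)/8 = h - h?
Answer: 1835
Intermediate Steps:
Y(v) = 15*v
T(q, h) = 0 (T(q, h) = -8*(h - h) = -8*0 = 0)
1835 - T(32, Y(-7)) = 1835 - 1*0 = 1835 + 0 = 1835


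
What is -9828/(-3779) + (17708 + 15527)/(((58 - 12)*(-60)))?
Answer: -856259/90696 ≈ -9.4410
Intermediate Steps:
-9828/(-3779) + (17708 + 15527)/(((58 - 12)*(-60))) = -9828*(-1/3779) + 33235/((46*(-60))) = 9828/3779 + 33235/(-2760) = 9828/3779 + 33235*(-1/2760) = 9828/3779 - 289/24 = -856259/90696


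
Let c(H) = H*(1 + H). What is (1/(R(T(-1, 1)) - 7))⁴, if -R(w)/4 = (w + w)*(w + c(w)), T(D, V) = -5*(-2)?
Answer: 1/8518265316213601 ≈ 1.1739e-16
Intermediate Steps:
T(D, V) = 10
R(w) = -8*w*(w + w*(1 + w)) (R(w) = -4*(w + w)*(w + w*(1 + w)) = -4*2*w*(w + w*(1 + w)) = -8*w*(w + w*(1 + w)))
(1/(R(T(-1, 1)) - 7))⁴ = (1/(-8*10²*(2 + 10) - 7))⁴ = (1/(-8*100*12 - 7))⁴ = (1/(-9600 - 7))⁴ = (1/(-9607))⁴ = (-1/9607)⁴ = 1/8518265316213601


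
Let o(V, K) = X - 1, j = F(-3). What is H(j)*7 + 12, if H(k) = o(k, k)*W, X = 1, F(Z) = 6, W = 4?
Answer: 12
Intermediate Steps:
j = 6
o(V, K) = 0 (o(V, K) = 1 - 1 = 0)
H(k) = 0 (H(k) = 0*4 = 0)
H(j)*7 + 12 = 0*7 + 12 = 0 + 12 = 12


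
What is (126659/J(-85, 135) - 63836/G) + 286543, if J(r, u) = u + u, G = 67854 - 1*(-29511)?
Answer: 503007660031/1752570 ≈ 2.8701e+5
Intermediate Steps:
G = 97365 (G = 67854 + 29511 = 97365)
J(r, u) = 2*u
(126659/J(-85, 135) - 63836/G) + 286543 = (126659/((2*135)) - 63836/97365) + 286543 = (126659/270 - 63836*1/97365) + 286543 = (126659*(1/270) - 63836/97365) + 286543 = (126659/270 - 63836/97365) + 286543 = 820994521/1752570 + 286543 = 503007660031/1752570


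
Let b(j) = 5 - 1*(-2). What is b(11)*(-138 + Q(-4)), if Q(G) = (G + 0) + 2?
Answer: -980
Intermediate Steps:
b(j) = 7 (b(j) = 5 + 2 = 7)
Q(G) = 2 + G (Q(G) = G + 2 = 2 + G)
b(11)*(-138 + Q(-4)) = 7*(-138 + (2 - 4)) = 7*(-138 - 2) = 7*(-140) = -980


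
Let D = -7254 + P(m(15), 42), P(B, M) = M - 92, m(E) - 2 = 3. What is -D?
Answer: 7304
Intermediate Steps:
m(E) = 5 (m(E) = 2 + 3 = 5)
P(B, M) = -92 + M
D = -7304 (D = -7254 + (-92 + 42) = -7254 - 50 = -7304)
-D = -1*(-7304) = 7304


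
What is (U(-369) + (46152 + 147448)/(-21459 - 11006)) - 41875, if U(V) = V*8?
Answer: -291100431/6493 ≈ -44833.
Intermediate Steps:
U(V) = 8*V
(U(-369) + (46152 + 147448)/(-21459 - 11006)) - 41875 = (8*(-369) + (46152 + 147448)/(-21459 - 11006)) - 41875 = (-2952 + 193600/(-32465)) - 41875 = (-2952 + 193600*(-1/32465)) - 41875 = (-2952 - 38720/6493) - 41875 = -19206056/6493 - 41875 = -291100431/6493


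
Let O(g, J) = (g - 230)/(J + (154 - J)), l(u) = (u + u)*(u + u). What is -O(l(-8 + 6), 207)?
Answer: 107/77 ≈ 1.3896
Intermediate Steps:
l(u) = 4*u² (l(u) = (2*u)*(2*u) = 4*u²)
O(g, J) = -115/77 + g/154 (O(g, J) = (-230 + g)/154 = (-230 + g)*(1/154) = -115/77 + g/154)
-O(l(-8 + 6), 207) = -(-115/77 + (4*(-8 + 6)²)/154) = -(-115/77 + (4*(-2)²)/154) = -(-115/77 + (4*4)/154) = -(-115/77 + (1/154)*16) = -(-115/77 + 8/77) = -1*(-107/77) = 107/77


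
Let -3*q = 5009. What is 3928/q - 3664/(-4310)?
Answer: -16218032/10794395 ≈ -1.5024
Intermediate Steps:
q = -5009/3 (q = -⅓*5009 = -5009/3 ≈ -1669.7)
3928/q - 3664/(-4310) = 3928/(-5009/3) - 3664/(-4310) = 3928*(-3/5009) - 3664*(-1/4310) = -11784/5009 + 1832/2155 = -16218032/10794395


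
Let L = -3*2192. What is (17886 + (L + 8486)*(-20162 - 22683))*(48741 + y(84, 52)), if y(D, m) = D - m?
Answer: -3990414889472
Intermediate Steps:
L = -6576
(17886 + (L + 8486)*(-20162 - 22683))*(48741 + y(84, 52)) = (17886 + (-6576 + 8486)*(-20162 - 22683))*(48741 + (84 - 1*52)) = (17886 + 1910*(-42845))*(48741 + (84 - 52)) = (17886 - 81833950)*(48741 + 32) = -81816064*48773 = -3990414889472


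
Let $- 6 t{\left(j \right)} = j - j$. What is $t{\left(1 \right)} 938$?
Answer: $0$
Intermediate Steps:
$t{\left(j \right)} = 0$ ($t{\left(j \right)} = - \frac{j - j}{6} = \left(- \frac{1}{6}\right) 0 = 0$)
$t{\left(1 \right)} 938 = 0 \cdot 938 = 0$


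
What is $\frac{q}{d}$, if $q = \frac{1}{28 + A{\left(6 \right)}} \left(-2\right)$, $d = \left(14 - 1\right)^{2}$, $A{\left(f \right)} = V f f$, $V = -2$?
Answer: $\frac{1}{3718} \approx 0.00026896$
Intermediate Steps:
$A{\left(f \right)} = - 2 f^{2}$ ($A{\left(f \right)} = - 2 f f = - 2 f^{2}$)
$d = 169$ ($d = 13^{2} = 169$)
$q = \frac{1}{22}$ ($q = \frac{1}{28 - 2 \cdot 6^{2}} \left(-2\right) = \frac{1}{28 - 72} \left(-2\right) = \frac{1}{-44} \left(-2\right) = \left(- \frac{1}{44}\right) \left(-2\right) = \frac{1}{22} \approx 0.045455$)
$\frac{q}{d} = \frac{1}{22 \cdot 169} = \frac{1}{22} \cdot \frac{1}{169} = \frac{1}{3718}$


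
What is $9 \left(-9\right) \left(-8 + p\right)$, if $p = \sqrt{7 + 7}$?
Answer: $648 - 81 \sqrt{14} \approx 344.93$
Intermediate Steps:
$p = \sqrt{14} \approx 3.7417$
$9 \left(-9\right) \left(-8 + p\right) = 9 \left(-9\right) \left(-8 + \sqrt{14}\right) = - 81 \left(-8 + \sqrt{14}\right) = 648 - 81 \sqrt{14}$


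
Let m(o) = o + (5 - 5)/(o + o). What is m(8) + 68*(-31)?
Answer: -2100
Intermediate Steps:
m(o) = o (m(o) = o + 0/((2*o)) = o + 0*(1/(2*o)) = o + 0 = o)
m(8) + 68*(-31) = 8 + 68*(-31) = 8 - 2108 = -2100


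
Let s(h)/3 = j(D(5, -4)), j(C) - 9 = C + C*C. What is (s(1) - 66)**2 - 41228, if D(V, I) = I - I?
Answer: -39707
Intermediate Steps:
D(V, I) = 0
j(C) = 9 + C + C**2 (j(C) = 9 + (C + C*C) = 9 + (C + C**2) = 9 + C + C**2)
s(h) = 27 (s(h) = 3*(9 + 0 + 0**2) = 3*(9 + 0 + 0) = 3*9 = 27)
(s(1) - 66)**2 - 41228 = (27 - 66)**2 - 41228 = (-39)**2 - 41228 = 1521 - 41228 = -39707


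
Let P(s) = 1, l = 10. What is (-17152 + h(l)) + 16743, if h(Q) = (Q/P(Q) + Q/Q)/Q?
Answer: -4079/10 ≈ -407.90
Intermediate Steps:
h(Q) = (1 + Q)/Q (h(Q) = (Q/1 + Q/Q)/Q = (Q*1 + 1)/Q = (Q + 1)/Q = (1 + Q)/Q)
(-17152 + h(l)) + 16743 = (-17152 + (1 + 10)/10) + 16743 = (-17152 + (1/10)*11) + 16743 = (-17152 + 11/10) + 16743 = -171509/10 + 16743 = -4079/10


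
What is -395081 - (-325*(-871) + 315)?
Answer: -678471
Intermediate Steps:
-395081 - (-325*(-871) + 315) = -395081 - (283075 + 315) = -395081 - 1*283390 = -395081 - 283390 = -678471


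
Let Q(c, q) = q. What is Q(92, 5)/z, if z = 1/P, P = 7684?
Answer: 38420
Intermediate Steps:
z = 1/7684 ≈ 0.00013014
Q(92, 5)/z = 5/(1/7684) = 5*7684 = 38420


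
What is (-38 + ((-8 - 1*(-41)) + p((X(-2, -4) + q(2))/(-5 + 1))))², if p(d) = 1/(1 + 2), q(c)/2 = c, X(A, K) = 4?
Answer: 196/9 ≈ 21.778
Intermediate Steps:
q(c) = 2*c
p(d) = ⅓ (p(d) = 1/3 = ⅓)
(-38 + ((-8 - 1*(-41)) + p((X(-2, -4) + q(2))/(-5 + 1))))² = (-38 + ((-8 - 1*(-41)) + ⅓))² = (-38 + ((-8 + 41) + ⅓))² = (-38 + (33 + ⅓))² = (-38 + 100/3)² = (-14/3)² = 196/9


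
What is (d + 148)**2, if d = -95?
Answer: 2809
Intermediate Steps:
(d + 148)**2 = (-95 + 148)**2 = 53**2 = 2809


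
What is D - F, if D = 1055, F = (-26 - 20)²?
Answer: -1061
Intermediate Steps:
F = 2116 (F = (-46)² = 2116)
D - F = 1055 - 1*2116 = 1055 - 2116 = -1061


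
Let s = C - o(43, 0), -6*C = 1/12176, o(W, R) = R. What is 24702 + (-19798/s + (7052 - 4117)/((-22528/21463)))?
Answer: 32584152128015/22528 ≈ 1.4464e+9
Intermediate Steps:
C = -1/73056 (C = -1/6/12176 = -1/6*1/12176 = -1/73056 ≈ -1.3688e-5)
s = -1/73056 (s = -1/73056 - 1*0 = -1/73056 + 0 = -1/73056 ≈ -1.3688e-5)
24702 + (-19798/s + (7052 - 4117)/((-22528/21463))) = 24702 + (-19798/(-1/73056) + (7052 - 4117)/((-22528/21463))) = 24702 + (-19798*(-73056) + 2935/((-22528*1/21463))) = 24702 + (1446362688 + 2935/(-22528/21463)) = 24702 + (1446362688 + 2935*(-21463/22528)) = 24702 + (1446362688 - 62993905/22528) = 24702 + 32583595641359/22528 = 32584152128015/22528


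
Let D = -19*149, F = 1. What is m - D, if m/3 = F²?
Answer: 2834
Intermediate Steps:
m = 3 (m = 3*1² = 3*1 = 3)
D = -2831
m - D = 3 - 1*(-2831) = 3 + 2831 = 2834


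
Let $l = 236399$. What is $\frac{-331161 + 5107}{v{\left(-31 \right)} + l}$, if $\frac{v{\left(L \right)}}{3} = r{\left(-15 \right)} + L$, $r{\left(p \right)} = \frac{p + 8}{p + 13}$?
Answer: $- \frac{652108}{472633} \approx -1.3797$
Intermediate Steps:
$r{\left(p \right)} = \frac{8 + p}{13 + p}$
$v{\left(L \right)} = \frac{21}{2} + 3 L$ ($v{\left(L \right)} = 3 \left(\frac{8 - 15}{13 - 15} + L\right) = 3 \left(\frac{1}{-2} \left(-7\right) + L\right) = 3 \left(\left(- \frac{1}{2}\right) \left(-7\right) + L\right) = 3 \left(\frac{7}{2} + L\right) = \frac{21}{2} + 3 L$)
$\frac{-331161 + 5107}{v{\left(-31 \right)} + l} = \frac{-331161 + 5107}{\left(\frac{21}{2} + 3 \left(-31\right)\right) + 236399} = - \frac{326054}{\left(\frac{21}{2} - 93\right) + 236399} = - \frac{326054}{- \frac{165}{2} + 236399} = - \frac{326054}{\frac{472633}{2}} = \left(-326054\right) \frac{2}{472633} = - \frac{652108}{472633}$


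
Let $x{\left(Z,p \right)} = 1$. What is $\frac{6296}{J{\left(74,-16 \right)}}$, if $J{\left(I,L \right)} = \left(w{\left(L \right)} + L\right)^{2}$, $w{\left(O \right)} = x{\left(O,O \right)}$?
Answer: $\frac{6296}{225} \approx 27.982$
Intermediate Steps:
$w{\left(O \right)} = 1$
$J{\left(I,L \right)} = \left(1 + L\right)^{2}$
$\frac{6296}{J{\left(74,-16 \right)}} = \frac{6296}{\left(1 - 16\right)^{2}} = \frac{6296}{\left(-15\right)^{2}} = \frac{6296}{225}$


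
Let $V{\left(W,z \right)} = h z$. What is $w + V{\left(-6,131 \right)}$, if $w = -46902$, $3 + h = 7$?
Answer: $-46378$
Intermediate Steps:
$h = 4$ ($h = -3 + 7 = 4$)
$V{\left(W,z \right)} = 4 z$
$w + V{\left(-6,131 \right)} = -46902 + 4 \cdot 131 = -46902 + 524 = -46378$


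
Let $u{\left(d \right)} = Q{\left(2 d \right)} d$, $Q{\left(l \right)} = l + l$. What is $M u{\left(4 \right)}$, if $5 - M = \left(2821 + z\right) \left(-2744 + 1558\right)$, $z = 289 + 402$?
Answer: $266575168$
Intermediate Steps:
$Q{\left(l \right)} = 2 l$
$z = 691$
$M = 4165237$ ($M = 5 - \left(2821 + 691\right) \left(-2744 + 1558\right) = 5 - 3512 \left(-1186\right) = 5 - -4165232 = 5 + 4165232 = 4165237$)
$u{\left(d \right)} = 4 d^{2}$ ($u{\left(d \right)} = 2 \cdot 2 d d = 4 d d = 4 d^{2}$)
$M u{\left(4 \right)} = 4165237 \cdot 4 \cdot 4^{2} = 4165237 \cdot 4 \cdot 16 = 4165237 \cdot 64 = 266575168$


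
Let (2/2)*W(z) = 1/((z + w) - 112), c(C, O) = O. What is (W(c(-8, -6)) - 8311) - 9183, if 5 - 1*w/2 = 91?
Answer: -5073261/290 ≈ -17494.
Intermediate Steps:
w = -172 (w = 10 - 2*91 = 10 - 182 = -172)
W(z) = 1/(-284 + z) (W(z) = 1/((z - 172) - 112) = 1/((-172 + z) - 112) = 1/(-284 + z))
(W(c(-8, -6)) - 8311) - 9183 = (1/(-284 - 6) - 8311) - 9183 = (1/(-290) - 8311) - 9183 = (-1/290 - 8311) - 9183 = -2410191/290 - 9183 = -5073261/290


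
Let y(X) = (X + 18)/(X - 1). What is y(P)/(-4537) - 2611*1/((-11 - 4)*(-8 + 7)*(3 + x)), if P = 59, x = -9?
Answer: 171766819/5920785 ≈ 29.011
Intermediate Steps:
y(X) = (18 + X)/(-1 + X)
y(P)/(-4537) - 2611*1/((-11 - 4)*(-8 + 7)*(3 + x)) = ((18 + 59)/(-1 + 59))/(-4537) - 2611*1/((-11 - 4)*(-8 + 7)*(3 - 9)) = (77/58)*(-1/4537) - 2611/(-15*(-1)*(-6)) = ((1/58)*77)*(-1/4537) - 2611/(15*(-6)) = (77/58)*(-1/4537) - 2611/(-90) = -77/263146 - 2611*(-1/90) = -77/263146 + 2611/90 = 171766819/5920785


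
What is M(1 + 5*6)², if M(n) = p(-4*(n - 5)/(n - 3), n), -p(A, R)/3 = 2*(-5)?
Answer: 900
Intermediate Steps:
p(A, R) = 30 (p(A, R) = -6*(-5) = -3*(-10) = 30)
M(n) = 30
M(1 + 5*6)² = 30² = 900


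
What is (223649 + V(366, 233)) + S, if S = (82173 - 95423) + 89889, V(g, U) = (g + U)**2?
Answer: 659089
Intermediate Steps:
V(g, U) = (U + g)**2
S = 76639 (S = -13250 + 89889 = 76639)
(223649 + V(366, 233)) + S = (223649 + (233 + 366)**2) + 76639 = (223649 + 599**2) + 76639 = (223649 + 358801) + 76639 = 582450 + 76639 = 659089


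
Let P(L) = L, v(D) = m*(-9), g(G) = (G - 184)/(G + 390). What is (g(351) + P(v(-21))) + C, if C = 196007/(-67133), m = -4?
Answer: 1656809932/49745553 ≈ 33.306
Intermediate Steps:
g(G) = (-184 + G)/(390 + G)
v(D) = 36 (v(D) = -4*(-9) = 36)
C = -196007/67133 (C = 196007*(-1/67133) = -196007/67133 ≈ -2.9197)
(g(351) + P(v(-21))) + C = ((-184 + 351)/(390 + 351) + 36) - 196007/67133 = (167/741 + 36) - 196007/67133 = 26843/741 - 196007/67133 = 1656809932/49745553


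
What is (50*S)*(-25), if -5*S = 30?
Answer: 7500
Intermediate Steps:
S = -6 (S = -⅕*30 = -6)
(50*S)*(-25) = (50*(-6))*(-25) = -300*(-25) = 7500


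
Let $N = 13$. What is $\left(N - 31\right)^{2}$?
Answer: $324$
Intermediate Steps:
$\left(N - 31\right)^{2} = \left(13 - 31\right)^{2} = \left(-18\right)^{2} = 324$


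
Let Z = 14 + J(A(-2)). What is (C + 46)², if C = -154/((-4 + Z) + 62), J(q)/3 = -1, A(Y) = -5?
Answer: 9120400/4761 ≈ 1915.6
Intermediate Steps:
J(q) = -3 (J(q) = 3*(-1) = -3)
Z = 11 (Z = 14 - 3 = 11)
C = -154/69 (C = -154/((-4 + 11) + 62) = -154/(7 + 62) = -154/69 ≈ -2.2319)
(C + 46)² = (-154/69 + 46)² = (3020/69)² = 9120400/4761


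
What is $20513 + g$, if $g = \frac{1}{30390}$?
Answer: $\frac{623390071}{30390} \approx 20513.0$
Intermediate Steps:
$g = \frac{1}{30390} \approx 3.2906 \cdot 10^{-5}$
$20513 + g = 20513 + \frac{1}{30390} = \frac{623390071}{30390}$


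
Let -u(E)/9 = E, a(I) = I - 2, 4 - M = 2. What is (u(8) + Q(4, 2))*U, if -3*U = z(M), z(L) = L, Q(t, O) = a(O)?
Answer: 48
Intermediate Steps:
M = 2 (M = 4 - 1*2 = 4 - 2 = 2)
a(I) = -2 + I
Q(t, O) = -2 + O
u(E) = -9*E
U = -⅔ (U = -⅓*2 = -⅔ ≈ -0.66667)
(u(8) + Q(4, 2))*U = (-9*8 + (-2 + 2))*(-⅔) = (-72 + 0)*(-⅔) = -72*(-⅔) = 48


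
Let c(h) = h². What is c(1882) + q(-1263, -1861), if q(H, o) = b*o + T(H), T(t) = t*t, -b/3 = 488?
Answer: 7861597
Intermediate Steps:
b = -1464 (b = -3*488 = -1464)
T(t) = t²
q(H, o) = H² - 1464*o (q(H, o) = -1464*o + H² = H² - 1464*o)
c(1882) + q(-1263, -1861) = 1882² + ((-1263)² - 1464*(-1861)) = 3541924 + (1595169 + 2724504) = 3541924 + 4319673 = 7861597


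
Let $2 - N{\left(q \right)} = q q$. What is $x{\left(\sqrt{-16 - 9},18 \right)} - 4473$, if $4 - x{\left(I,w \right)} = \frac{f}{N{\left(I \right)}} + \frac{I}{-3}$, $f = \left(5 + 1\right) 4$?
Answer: $- \frac{40229}{9} + \frac{5 i}{3} \approx -4469.9 + 1.6667 i$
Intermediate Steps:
$N{\left(q \right)} = 2 - q^{2}$ ($N{\left(q \right)} = 2 - q q = 2 - q^{2}$)
$f = 24$ ($f = 6 \cdot 4 = 24$)
$x{\left(I,w \right)} = 4 - \frac{24}{2 - I^{2}} + \frac{I}{3}$ ($x{\left(I,w \right)} = 4 - \left(\frac{24}{2 - I^{2}} + \frac{I}{-3}\right) = 4 - \left(\frac{24}{2 - I^{2}} + I \left(- \frac{1}{3}\right)\right) = 4 - \left(\frac{24}{2 - I^{2}} - \frac{I}{3}\right) = 4 + \left(- \frac{24}{2 - I^{2}} + \frac{I}{3}\right) = 4 - \frac{24}{2 - I^{2}} + \frac{I}{3}$)
$x{\left(\sqrt{-16 - 9},18 \right)} - 4473 = \frac{72 + \left(-2 + \left(\sqrt{-16 - 9}\right)^{2}\right) \left(12 + \sqrt{-16 - 9}\right)}{3 \left(-2 + \left(\sqrt{-16 - 9}\right)^{2}\right)} - 4473 = \frac{72 + \left(-2 + \left(\sqrt{-25}\right)^{2}\right) \left(12 + \sqrt{-25}\right)}{3 \left(-2 + \left(\sqrt{-25}\right)^{2}\right)} - 4473 = \frac{72 + \left(-2 + \left(5 i\right)^{2}\right) \left(12 + 5 i\right)}{3 \left(-2 + \left(5 i\right)^{2}\right)} - 4473 = \frac{72 + \left(-2 - 25\right) \left(12 + 5 i\right)}{3 \left(-2 - 25\right)} - 4473 = \frac{72 - 27 \left(12 + 5 i\right)}{3 \left(-27\right)} - 4473 = \frac{1}{3} \left(- \frac{1}{27}\right) \left(72 - \left(324 + 135 i\right)\right) - 4473 = \frac{1}{3} \left(- \frac{1}{27}\right) \left(-252 - 135 i\right) - 4473 = \left(\frac{28}{9} + \frac{5 i}{3}\right) - 4473 = - \frac{40229}{9} + \frac{5 i}{3}$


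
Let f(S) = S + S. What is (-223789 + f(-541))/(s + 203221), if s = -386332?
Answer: 74957/61037 ≈ 1.2281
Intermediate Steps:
f(S) = 2*S
(-223789 + f(-541))/(s + 203221) = (-223789 + 2*(-541))/(-386332 + 203221) = (-223789 - 1082)/(-183111) = -224871*(-1/183111) = 74957/61037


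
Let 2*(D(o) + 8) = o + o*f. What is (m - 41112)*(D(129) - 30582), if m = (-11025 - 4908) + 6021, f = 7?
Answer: 1534495776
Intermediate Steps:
m = -9912 (m = -15933 + 6021 = -9912)
D(o) = -8 + 4*o (D(o) = -8 + (o + o*7)/2 = -8 + (o + 7*o)/2 = -8 + (8*o)/2 = -8 + 4*o)
(m - 41112)*(D(129) - 30582) = (-9912 - 41112)*((-8 + 4*129) - 30582) = -51024*((-8 + 516) - 30582) = -51024*(508 - 30582) = -51024*(-30074) = 1534495776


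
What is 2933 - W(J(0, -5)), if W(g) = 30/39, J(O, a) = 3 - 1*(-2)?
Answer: 38119/13 ≈ 2932.2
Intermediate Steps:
J(O, a) = 5 (J(O, a) = 3 + 2 = 5)
W(g) = 10/13 (W(g) = 30*(1/39) = 10/13)
2933 - W(J(0, -5)) = 2933 - 1*10/13 = 2933 - 10/13 = 38119/13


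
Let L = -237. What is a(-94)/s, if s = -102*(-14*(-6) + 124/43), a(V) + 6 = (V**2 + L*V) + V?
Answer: -222267/63512 ≈ -3.4996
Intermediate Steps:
a(V) = -6 + V**2 - 236*V (a(V) = -6 + ((V**2 - 237*V) + V) = -6 + (V**2 - 236*V) = -6 + V**2 - 236*V)
s = -381072/43 (s = -102*(84 + 124*(1/43)) = -102*(84 + 124/43) = -102*3736/43 = -381072/43 ≈ -8862.1)
a(-94)/s = (-6 + (-94)**2 - 236*(-94))/(-381072/43) = (-6 + 8836 + 22184)*(-43/381072) = 31014*(-43/381072) = -222267/63512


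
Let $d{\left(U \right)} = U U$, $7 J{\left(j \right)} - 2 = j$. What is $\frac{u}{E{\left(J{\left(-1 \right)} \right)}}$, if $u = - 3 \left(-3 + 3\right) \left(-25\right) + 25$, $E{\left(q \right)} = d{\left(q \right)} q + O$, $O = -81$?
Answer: $- \frac{8575}{27782} \approx -0.30865$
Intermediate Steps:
$J{\left(j \right)} = \frac{2}{7} + \frac{j}{7}$
$d{\left(U \right)} = U^{2}$
$E{\left(q \right)} = -81 + q^{3}$ ($E{\left(q \right)} = q^{2} q - 81 = q^{3} - 81 = -81 + q^{3}$)
$u = 25$ ($u = \left(-3\right) 0 \left(-25\right) + 25 = 0 \left(-25\right) + 25 = 0 + 25 = 25$)
$\frac{u}{E{\left(J{\left(-1 \right)} \right)}} = \frac{25}{-81 + \left(\frac{2}{7} + \frac{1}{7} \left(-1\right)\right)^{3}} = \frac{25}{-81 + \left(\frac{2}{7} - \frac{1}{7}\right)^{3}} = \frac{25}{-81 + \left(\frac{1}{7}\right)^{3}} = \frac{25}{-81 + \frac{1}{343}} = \frac{25}{- \frac{27782}{343}} = 25 \left(- \frac{343}{27782}\right) = - \frac{8575}{27782}$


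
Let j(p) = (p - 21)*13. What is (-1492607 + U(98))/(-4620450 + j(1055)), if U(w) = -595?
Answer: 746601/2303504 ≈ 0.32412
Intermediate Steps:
j(p) = -273 + 13*p (j(p) = (-21 + p)*13 = -273 + 13*p)
(-1492607 + U(98))/(-4620450 + j(1055)) = (-1492607 - 595)/(-4620450 + (-273 + 13*1055)) = -1493202/(-4620450 + (-273 + 13715)) = -1493202/(-4620450 + 13442) = -1493202/(-4607008) = -1493202*(-1/4607008) = 746601/2303504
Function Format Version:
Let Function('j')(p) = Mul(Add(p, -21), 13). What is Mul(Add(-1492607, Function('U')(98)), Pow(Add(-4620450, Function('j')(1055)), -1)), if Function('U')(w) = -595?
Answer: Rational(746601, 2303504) ≈ 0.32412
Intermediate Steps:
Function('j')(p) = Add(-273, Mul(13, p)) (Function('j')(p) = Mul(Add(-21, p), 13) = Add(-273, Mul(13, p)))
Mul(Add(-1492607, Function('U')(98)), Pow(Add(-4620450, Function('j')(1055)), -1)) = Mul(Add(-1492607, -595), Pow(Add(-4620450, Add(-273, Mul(13, 1055))), -1)) = Mul(-1493202, Pow(Add(-4620450, Add(-273, 13715)), -1)) = Mul(-1493202, Pow(Add(-4620450, 13442), -1)) = Mul(-1493202, Pow(-4607008, -1)) = Mul(-1493202, Rational(-1, 4607008)) = Rational(746601, 2303504)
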